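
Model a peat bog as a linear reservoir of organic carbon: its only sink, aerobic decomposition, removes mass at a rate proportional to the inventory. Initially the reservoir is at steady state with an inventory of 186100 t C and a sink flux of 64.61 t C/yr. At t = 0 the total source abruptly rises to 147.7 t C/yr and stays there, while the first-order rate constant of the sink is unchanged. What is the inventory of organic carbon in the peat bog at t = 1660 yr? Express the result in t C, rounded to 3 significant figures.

The sink rate constant is k = F₀/M₀ = 64.61/186100 = 0.0003472 yr⁻¹.
Solving dM/dt = F₁ − kM with M(0) = M₀ gives M(t) = F₁/k + (M₀ − F₁/k)·e^(−kt).
F₁/k = 147.7/0.0003472 = 425430 t C; kt = 0.0003472 × 1660 = 0.5763, e^(−kt) = 0.5620.
M(1660) = 425430 + (186100 − 425430) × 0.5620 = 425430 − 134500 = 290930 t C.

291000 t C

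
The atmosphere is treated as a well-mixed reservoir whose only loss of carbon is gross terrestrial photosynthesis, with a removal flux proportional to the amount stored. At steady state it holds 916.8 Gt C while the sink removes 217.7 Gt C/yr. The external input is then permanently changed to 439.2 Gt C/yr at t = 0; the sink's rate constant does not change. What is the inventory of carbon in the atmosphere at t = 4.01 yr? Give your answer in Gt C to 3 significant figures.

The sink rate constant is k = F₀/M₀ = 217.7/916.8 = 0.2375 yr⁻¹.
Solving dM/dt = F₁ − kM with M(0) = M₀ gives M(t) = F₁/k + (M₀ − F₁/k)·e^(−kt).
F₁/k = 439.2/0.2375 = 1849.6 Gt C; kt = 0.2375 × 4.01 = 0.9522, e^(−kt) = 0.3859.
M(4.01) = 1849.6 + (916.8 − 1849.6) × 0.3859 = 1849.6 − 360.0 = 1489.6 Gt C.

1490 Gt C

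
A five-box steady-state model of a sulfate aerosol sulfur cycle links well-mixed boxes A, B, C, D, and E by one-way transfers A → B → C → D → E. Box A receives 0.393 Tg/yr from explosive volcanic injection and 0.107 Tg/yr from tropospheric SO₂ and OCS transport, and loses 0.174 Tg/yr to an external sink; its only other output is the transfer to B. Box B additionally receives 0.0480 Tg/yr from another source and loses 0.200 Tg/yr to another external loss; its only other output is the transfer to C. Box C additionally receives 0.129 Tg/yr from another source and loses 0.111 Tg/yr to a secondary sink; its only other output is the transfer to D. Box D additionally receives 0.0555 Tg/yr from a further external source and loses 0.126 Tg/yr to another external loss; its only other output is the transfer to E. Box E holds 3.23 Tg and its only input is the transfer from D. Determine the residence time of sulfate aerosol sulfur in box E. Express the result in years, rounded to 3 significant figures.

26.6 yr

Box A: F(A→B) = (0.393 + 0.107) − 0.174 = 0.32600 Tg/yr.
Box B: F(B→C) = (0.32600 + 0.0480) − 0.200 = 0.17400 Tg/yr.
Box C: F(C→D) = (0.17400 + 0.129) − 0.111 = 0.19200 Tg/yr.
Box D: F(D→E) = (0.19200 + 0.0555) − 0.126 = 0.12150 Tg/yr.
Box E throughput = its input = 0.12150 Tg/yr; τ = 3.23 / 0.12150 = 26.58 yr.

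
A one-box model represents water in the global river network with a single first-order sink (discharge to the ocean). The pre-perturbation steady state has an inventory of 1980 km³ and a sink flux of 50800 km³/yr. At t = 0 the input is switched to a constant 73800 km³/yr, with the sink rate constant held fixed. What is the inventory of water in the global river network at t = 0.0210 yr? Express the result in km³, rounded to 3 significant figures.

The sink rate constant is k = F₀/M₀ = 50800/1980 = 25.66 yr⁻¹.
Solving dM/dt = F₁ − kM with M(0) = M₀ gives M(t) = F₁/k + (M₀ − F₁/k)·e^(−kt).
F₁/k = 73800/25.66 = 2876.5 km³; kt = 25.66 × 0.0210 = 0.5388, e^(−kt) = 0.5835.
M(0.0210) = 2876.5 + (1980 − 2876.5) × 0.5835 = 2876.5 − 523.0 = 2353.4 km³.

2350 km³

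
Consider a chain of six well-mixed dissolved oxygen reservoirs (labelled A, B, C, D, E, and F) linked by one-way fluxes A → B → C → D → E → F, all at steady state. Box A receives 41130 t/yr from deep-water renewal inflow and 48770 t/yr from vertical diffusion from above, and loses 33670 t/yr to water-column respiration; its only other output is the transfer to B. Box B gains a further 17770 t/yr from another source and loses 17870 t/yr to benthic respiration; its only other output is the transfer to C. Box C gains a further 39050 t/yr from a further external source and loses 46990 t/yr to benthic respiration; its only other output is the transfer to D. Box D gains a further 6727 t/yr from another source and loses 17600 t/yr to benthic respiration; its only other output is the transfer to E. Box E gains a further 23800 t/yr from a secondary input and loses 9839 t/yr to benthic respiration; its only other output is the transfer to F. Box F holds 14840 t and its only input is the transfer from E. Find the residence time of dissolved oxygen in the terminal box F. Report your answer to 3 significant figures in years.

0.289 yr

Box A: F(A→B) = (41130 + 48770) − 33670 = 56230 t/yr.
Box B: F(B→C) = (56230 + 17770) − 17870 = 56130 t/yr.
Box C: F(C→D) = (56130 + 39050) − 46990 = 48190 t/yr.
Box D: F(D→E) = (48190 + 6727) − 17600 = 37317 t/yr.
Box E: F(E→F) = (37317 + 23800) − 9839 = 51278 t/yr.
Box F throughput = its input = 51278 t/yr; τ = 14840 / 51278 = 0.2894 yr.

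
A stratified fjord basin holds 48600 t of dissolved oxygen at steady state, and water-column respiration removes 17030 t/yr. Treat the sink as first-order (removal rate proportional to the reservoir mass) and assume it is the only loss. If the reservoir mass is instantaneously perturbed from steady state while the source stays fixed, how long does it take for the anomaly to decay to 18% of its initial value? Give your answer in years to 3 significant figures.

For a linear reservoir the anomaly decays as exp(−t/τ) with τ = M/F = 48600/17030 = 2.854 yr.
exp(−t/τ) = 0.18 ⇒ t = −τ ln(0.18) = 2.854 × 1.715 = 4.894 yr.

4.89 yr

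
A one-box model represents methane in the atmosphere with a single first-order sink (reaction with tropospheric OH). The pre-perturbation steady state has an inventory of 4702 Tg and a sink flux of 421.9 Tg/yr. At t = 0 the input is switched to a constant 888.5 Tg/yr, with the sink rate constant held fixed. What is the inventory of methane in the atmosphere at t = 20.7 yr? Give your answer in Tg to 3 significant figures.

Residence time τ = M₀/F₀ = 11.14 yr. The eventual steady state is M_∞ = M₀·(F₁/F₀) = 4702 × 888.5/421.9 = 9902.2 Tg.
The anomaly ΔM(t) = M(t) − M_∞ decays as ΔM₀·e^(−t/τ) with ΔM₀ = 4702 − 9902.2 = −5200 Tg.
At t = 20.7 yr, e^(−t/τ) = e^(−1.857) = 0.1561, so ΔM = −811.7 Tg and M = 9902.2 − 811.7 = 9090.5 Tg.

9090 Tg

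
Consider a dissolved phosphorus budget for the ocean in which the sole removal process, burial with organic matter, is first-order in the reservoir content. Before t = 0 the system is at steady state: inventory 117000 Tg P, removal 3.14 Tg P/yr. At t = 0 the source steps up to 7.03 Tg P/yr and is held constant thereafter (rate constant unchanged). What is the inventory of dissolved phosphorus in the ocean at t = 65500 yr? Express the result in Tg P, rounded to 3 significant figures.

237000 Tg P

Residence time τ = M₀/F₀ = 37260 yr. The eventual steady state is M_∞ = M₀·(F₁/F₀) = 117000 × 7.03/3.14 = 261950 Tg P.
The anomaly ΔM(t) = M(t) − M_∞ decays as ΔM₀·e^(−t/τ) with ΔM₀ = 117000 − 261950 = −144900 Tg P.
At t = 65500 yr, e^(−t/τ) = e^(−1.758) = 0.1724, so ΔM = −24990 Tg P and M = 261950 − 24990 = 236960 Tg P.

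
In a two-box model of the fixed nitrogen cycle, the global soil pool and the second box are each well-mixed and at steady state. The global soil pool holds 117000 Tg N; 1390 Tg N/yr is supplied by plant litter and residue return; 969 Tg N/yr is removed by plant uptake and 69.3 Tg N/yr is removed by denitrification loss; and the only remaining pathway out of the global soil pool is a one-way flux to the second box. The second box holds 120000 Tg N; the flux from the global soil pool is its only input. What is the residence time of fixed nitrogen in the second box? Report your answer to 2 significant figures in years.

Balance the global soil pool: ΣF_in = 1390.0 Tg N/yr.
Flux to the second box = ΣF_in − (969 + 69.3) = 351.70 Tg N/yr.
At steady state the output of the second box equals its input, 351.70 Tg N/yr.
τ = M / F = 120000 / 351.70 = 341.2 yr.

340 yr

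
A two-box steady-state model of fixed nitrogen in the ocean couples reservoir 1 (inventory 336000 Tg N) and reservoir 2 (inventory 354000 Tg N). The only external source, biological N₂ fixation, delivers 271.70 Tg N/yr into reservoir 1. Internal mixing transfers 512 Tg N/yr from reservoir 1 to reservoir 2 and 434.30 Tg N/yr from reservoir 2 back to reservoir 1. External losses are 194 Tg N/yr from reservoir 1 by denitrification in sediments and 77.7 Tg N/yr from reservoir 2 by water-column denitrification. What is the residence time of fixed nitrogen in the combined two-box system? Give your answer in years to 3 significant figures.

2540 yr

Residence time in the combined system uses the total inventory and the total *external* removal — internal exchanges between the two boxes cancel.
M_total = 336000 + 354000 = 690000 Tg N.
ΣF_external_out = 194 + 77.7 = 271.70 Tg N/yr.
τ = M_total / ΣF_ext = 690000 / 271.70 = 2540 yr.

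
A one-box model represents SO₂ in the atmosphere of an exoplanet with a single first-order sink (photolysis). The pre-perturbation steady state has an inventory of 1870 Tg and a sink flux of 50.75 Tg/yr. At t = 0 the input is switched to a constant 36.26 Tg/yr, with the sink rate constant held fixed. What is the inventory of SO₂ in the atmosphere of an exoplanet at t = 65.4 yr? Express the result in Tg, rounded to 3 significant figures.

1430 Tg

τ = M₀/F₀ = 1870/50.75 = 36.85 yr; rate constant k = 1/τ.
New steady state M_∞ = F₁/k = F₁·τ = 36.26 × 36.85 = 1336.1 Tg.
M(t) = M_∞ + (M₀ − M_∞)·e^(−t/τ); t/τ = 65.4/36.85 = 1.775, so e^(−t/τ) = 0.1695.
M(t) = 1336.1 + 533.9 × 0.1695 = 1426.6 Tg.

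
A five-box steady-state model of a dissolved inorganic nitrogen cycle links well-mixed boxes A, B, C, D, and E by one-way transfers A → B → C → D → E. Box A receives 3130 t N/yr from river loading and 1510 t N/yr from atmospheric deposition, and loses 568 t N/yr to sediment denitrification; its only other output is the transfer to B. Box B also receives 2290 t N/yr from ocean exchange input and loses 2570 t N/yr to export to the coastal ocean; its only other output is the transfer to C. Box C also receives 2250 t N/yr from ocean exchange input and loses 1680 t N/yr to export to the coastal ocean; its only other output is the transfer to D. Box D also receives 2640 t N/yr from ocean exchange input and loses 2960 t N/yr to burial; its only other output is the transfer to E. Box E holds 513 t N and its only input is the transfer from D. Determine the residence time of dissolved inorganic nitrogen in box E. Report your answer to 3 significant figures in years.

0.127 yr

Box A: F(A→B) = (3130 + 1510) − 568 = 4072.0 t N/yr.
Box B: F(B→C) = (4072.0 + 2290) − 2570 = 3792.0 t N/yr.
Box C: F(C→D) = (3792.0 + 2250) − 1680 = 4362.0 t N/yr.
Box D: F(D→E) = (4362.0 + 2640) − 2960 = 4042.0 t N/yr.
Box E throughput = its input = 4042.0 t N/yr; τ = 513 / 4042.0 = 0.1269 yr.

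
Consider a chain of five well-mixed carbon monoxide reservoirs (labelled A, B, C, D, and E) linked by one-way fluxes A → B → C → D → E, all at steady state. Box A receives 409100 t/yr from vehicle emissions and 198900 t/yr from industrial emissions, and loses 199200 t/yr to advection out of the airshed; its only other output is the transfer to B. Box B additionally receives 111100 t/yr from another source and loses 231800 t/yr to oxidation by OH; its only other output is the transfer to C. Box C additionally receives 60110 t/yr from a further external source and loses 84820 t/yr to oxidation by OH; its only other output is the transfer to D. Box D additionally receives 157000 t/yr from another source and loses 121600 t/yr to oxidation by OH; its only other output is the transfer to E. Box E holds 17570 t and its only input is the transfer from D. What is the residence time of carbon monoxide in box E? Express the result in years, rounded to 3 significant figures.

Box A: F(A→B) = (409100 + 198900) − 199200 = 408800 t/yr.
Box B: F(B→C) = (408800 + 111100) − 231800 = 288100 t/yr.
Box C: F(C→D) = (288100 + 60110) − 84820 = 263390 t/yr.
Box D: F(D→E) = (263390 + 157000) − 121600 = 298790 t/yr.
Box E throughput = its input = 298790 t/yr; τ = 17570 / 298790 = 0.05880 yr.

0.0588 yr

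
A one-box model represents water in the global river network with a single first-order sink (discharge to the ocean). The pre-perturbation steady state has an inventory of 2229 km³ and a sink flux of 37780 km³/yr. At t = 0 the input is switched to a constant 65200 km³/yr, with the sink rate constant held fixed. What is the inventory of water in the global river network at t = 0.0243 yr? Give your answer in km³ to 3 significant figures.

2780 km³

Residence time τ = M₀/F₀ = 0.05900 yr. The eventual steady state is M_∞ = M₀·(F₁/F₀) = 2229 × 65200/37780 = 3846.8 km³.
The anomaly ΔM(t) = M(t) − M_∞ decays as ΔM₀·e^(−t/τ) with ΔM₀ = 2229 − 3846.8 = −1618 km³.
At t = 0.0243 yr, e^(−t/τ) = e^(−0.4119) = 0.6624, so ΔM = −1072 km³ and M = 3846.8 − 1072 = 2775.1 km³.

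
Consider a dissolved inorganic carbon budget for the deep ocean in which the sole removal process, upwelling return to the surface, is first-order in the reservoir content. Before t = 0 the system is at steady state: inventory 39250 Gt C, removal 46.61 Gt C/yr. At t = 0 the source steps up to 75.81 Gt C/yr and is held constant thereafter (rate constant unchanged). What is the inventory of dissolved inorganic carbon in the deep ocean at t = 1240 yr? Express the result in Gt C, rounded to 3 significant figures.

Residence time τ = M₀/F₀ = 842.1 yr. The eventual steady state is M_∞ = M₀·(F₁/F₀) = 39250 × 75.81/46.61 = 63839 Gt C.
The anomaly ΔM(t) = M(t) − M_∞ decays as ΔM₀·e^(−t/τ) with ΔM₀ = 39250 − 63839 = −24590 Gt C.
At t = 1240 yr, e^(−t/τ) = e^(−1.473) = 0.2293, so ΔM = −5639 Gt C and M = 63839 − 5639 = 58200 Gt C.

58200 Gt C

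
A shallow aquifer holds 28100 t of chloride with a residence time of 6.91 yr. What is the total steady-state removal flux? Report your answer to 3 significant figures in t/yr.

4070 t/yr

F = M / τ = 28100 / 6.91 = 4067 t/yr.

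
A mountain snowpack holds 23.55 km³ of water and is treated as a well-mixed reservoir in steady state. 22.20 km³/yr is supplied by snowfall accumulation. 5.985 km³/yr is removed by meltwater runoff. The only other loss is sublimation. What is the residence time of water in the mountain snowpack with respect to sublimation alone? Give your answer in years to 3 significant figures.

At steady state ΣF_in = ΣF_out.
ΣF_in = 22.200 km³/yr.
Sublimation flux = ΣF_in − (5.985) = 22.200 − 5.985 = 16.21 km³/yr.
τ = M / F = 23.55 / 16.21 = 1.452 yr.

1.45 yr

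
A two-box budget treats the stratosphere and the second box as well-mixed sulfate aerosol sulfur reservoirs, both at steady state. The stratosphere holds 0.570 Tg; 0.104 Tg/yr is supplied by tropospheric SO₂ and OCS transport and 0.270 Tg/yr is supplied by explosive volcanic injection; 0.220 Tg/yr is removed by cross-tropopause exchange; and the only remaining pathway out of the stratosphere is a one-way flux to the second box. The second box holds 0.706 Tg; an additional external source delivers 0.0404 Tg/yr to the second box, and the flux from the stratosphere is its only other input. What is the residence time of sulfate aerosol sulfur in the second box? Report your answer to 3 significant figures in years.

3.63 yr

Balance the stratosphere: ΣF_in = 0.104 + 0.270 = 0.37400 Tg/yr.
Flux to the second box = ΣF_in − (0.220) = 0.15400 Tg/yr.
Total input to the second box = 0.15400 + 0.0404 = 0.19440 Tg/yr; at steady state this equals its total output.
τ = M / F = 0.706 / 0.19440 = 3.632 yr.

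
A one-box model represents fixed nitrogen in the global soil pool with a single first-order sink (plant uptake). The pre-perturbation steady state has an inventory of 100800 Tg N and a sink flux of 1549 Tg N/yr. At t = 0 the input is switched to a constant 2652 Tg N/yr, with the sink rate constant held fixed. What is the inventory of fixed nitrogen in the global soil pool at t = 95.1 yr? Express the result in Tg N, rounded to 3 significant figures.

156000 Tg N

The sink rate constant is k = F₀/M₀ = 1549/100800 = 0.01537 yr⁻¹.
Solving dM/dt = F₁ − kM with M(0) = M₀ gives M(t) = F₁/k + (M₀ − F₁/k)·e^(−kt).
F₁/k = 2652/0.01537 = 172580 Tg N; kt = 0.01537 × 95.1 = 1.461, e^(−kt) = 0.2319.
M(95.1) = 172580 + (100800 − 172580) × 0.2319 = 172580 − 16650 = 155930 Tg N.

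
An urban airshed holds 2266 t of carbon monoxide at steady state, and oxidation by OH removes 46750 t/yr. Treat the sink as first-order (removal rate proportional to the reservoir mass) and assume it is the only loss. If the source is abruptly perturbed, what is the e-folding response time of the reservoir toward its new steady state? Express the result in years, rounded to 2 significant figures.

For a linear reservoir the response time equals the residence time τ = M/F.
τ = 2266 / 46750 = 0.04847 yr.

0.048 yr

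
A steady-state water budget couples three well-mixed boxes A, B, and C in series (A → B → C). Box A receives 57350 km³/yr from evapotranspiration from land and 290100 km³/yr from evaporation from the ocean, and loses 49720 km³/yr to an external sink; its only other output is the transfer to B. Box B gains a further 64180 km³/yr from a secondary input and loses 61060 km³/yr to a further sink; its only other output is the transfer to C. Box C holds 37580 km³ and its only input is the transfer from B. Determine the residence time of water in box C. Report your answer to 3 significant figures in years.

Box A: F(A→B) = (57350 + 290100) − 49720 = 297730 km³/yr.
Box B: F(B→C) = (297730 + 64180) − 61060 = 300850 km³/yr.
Box C throughput = its input = 300850 km³/yr; τ = 37580 / 300850 = 0.1249 yr.

0.125 yr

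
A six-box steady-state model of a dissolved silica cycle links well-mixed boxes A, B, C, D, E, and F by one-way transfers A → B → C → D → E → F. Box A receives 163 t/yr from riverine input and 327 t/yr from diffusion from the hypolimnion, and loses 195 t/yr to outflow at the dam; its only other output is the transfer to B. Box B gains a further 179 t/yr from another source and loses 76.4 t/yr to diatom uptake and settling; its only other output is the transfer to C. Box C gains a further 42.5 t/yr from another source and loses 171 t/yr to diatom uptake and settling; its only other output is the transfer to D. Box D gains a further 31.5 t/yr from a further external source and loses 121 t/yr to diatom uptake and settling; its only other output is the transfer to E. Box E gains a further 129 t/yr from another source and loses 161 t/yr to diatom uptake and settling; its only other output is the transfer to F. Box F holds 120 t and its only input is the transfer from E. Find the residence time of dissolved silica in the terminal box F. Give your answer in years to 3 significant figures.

Box A: F(A→B) = (163 + 327) − 195 = 295.00 t/yr.
Box B: F(B→C) = (295.00 + 179) − 76.4 = 397.60 t/yr.
Box C: F(C→D) = (397.60 + 42.5) − 171 = 269.10 t/yr.
Box D: F(D→E) = (269.10 + 31.5) − 121 = 179.60 t/yr.
Box E: F(E→F) = (179.60 + 129) − 161 = 147.60 t/yr.
Box F throughput = its input = 147.60 t/yr; τ = 120 / 147.60 = 0.8130 yr.

0.813 yr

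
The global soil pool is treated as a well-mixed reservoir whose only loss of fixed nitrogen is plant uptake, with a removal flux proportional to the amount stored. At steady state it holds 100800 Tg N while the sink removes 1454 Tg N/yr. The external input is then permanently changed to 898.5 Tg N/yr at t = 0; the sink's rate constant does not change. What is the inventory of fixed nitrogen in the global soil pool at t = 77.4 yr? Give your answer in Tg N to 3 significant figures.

74900 Tg N

The sink rate constant is k = F₀/M₀ = 1454/100800 = 0.01442 yr⁻¹.
Solving dM/dt = F₁ − kM with M(0) = M₀ gives M(t) = F₁/k + (M₀ − F₁/k)·e^(−kt).
F₁/k = 898.5/0.01442 = 62289 Tg N; kt = 0.01442 × 77.4 = 1.116, e^(−kt) = 0.3274.
M(77.4) = 62289 + (100800 − 62289) × 0.3274 = 62289 + 12610 = 74899 Tg N.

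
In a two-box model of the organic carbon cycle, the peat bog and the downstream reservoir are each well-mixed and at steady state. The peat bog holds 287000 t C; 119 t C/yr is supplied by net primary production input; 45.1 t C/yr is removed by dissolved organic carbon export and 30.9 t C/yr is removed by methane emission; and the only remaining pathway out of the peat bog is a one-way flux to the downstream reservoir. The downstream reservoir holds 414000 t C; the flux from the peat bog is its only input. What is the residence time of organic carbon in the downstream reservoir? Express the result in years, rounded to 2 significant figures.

9600 yr

Balance the peat bog: ΣF_in = 119.00 t C/yr.
Flux to the downstream reservoir = ΣF_in − (45.1 + 30.9) = 43.000 t C/yr.
At steady state the output of the downstream reservoir equals its input, 43.000 t C/yr.
τ = M / F = 414000 / 43.000 = 9628 yr.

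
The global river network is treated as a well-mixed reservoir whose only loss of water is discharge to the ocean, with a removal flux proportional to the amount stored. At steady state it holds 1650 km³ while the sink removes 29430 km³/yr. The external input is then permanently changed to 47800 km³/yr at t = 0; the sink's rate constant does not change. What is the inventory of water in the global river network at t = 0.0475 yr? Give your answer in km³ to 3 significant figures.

2240 km³

Residence time τ = M₀/F₀ = 0.05607 yr. The eventual steady state is M_∞ = M₀·(F₁/F₀) = 1650 × 47800/29430 = 2679.9 km³.
The anomaly ΔM(t) = M(t) − M_∞ decays as ΔM₀·e^(−t/τ) with ΔM₀ = 1650 − 2679.9 = −1030 km³.
At t = 0.0475 yr, e^(−t/τ) = e^(−0.8472) = 0.4286, so ΔM = −441.4 km³ and M = 2679.9 − 441.4 = 2238.5 km³.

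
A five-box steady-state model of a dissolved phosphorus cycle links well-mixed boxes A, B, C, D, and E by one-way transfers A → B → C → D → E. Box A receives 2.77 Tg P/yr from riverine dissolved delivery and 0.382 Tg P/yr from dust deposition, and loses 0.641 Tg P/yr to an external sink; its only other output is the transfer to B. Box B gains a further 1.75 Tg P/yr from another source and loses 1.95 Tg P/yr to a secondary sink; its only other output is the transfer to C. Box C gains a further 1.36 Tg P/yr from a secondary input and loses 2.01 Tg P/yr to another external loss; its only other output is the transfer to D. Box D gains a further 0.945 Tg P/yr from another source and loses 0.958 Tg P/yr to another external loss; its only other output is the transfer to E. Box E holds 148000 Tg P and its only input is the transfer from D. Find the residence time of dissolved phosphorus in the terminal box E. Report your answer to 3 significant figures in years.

Box A: F(A→B) = (2.77 + 0.382) − 0.641 = 2.5110 Tg P/yr.
Box B: F(B→C) = (2.5110 + 1.75) − 1.95 = 2.3110 Tg P/yr.
Box C: F(C→D) = (2.3110 + 1.36) − 2.01 = 1.6610 Tg P/yr.
Box D: F(D→E) = (1.6610 + 0.945) − 0.958 = 1.6480 Tg P/yr.
Box E throughput = its input = 1.6480 Tg P/yr; τ = 148000 / 1.6480 = 89810 yr.

89800 yr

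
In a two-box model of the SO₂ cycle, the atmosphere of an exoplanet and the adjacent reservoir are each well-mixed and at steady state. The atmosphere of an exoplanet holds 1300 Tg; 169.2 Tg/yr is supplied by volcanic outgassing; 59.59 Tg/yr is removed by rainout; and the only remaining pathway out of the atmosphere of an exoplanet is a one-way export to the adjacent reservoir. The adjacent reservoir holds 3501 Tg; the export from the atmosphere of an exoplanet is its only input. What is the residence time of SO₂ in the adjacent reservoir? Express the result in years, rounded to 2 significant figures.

Balance the atmosphere of an exoplanet: ΣF_in = 169.20 Tg/yr.
Export to the adjacent reservoir = ΣF_in − (59.59) = 109.61 Tg/yr.
At steady state the output of the adjacent reservoir equals its input, 109.61 Tg/yr.
τ = M / F = 3501 / 109.61 = 31.94 yr.

32 yr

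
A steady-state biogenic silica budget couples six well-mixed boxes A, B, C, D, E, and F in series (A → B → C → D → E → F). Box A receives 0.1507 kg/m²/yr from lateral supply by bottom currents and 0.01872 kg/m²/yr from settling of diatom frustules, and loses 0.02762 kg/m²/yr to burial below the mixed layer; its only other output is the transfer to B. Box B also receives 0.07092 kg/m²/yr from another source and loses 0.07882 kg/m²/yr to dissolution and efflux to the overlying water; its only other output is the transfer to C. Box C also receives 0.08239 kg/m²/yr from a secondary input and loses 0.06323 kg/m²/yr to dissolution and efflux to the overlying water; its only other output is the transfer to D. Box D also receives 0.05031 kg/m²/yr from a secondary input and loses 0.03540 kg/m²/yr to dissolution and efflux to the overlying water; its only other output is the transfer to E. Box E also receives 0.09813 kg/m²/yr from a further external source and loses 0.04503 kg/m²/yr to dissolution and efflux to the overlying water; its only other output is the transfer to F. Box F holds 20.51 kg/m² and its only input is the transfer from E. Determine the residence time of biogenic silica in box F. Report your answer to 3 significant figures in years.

92.8 yr

Box A: F(A→B) = (0.1507 + 0.01872) − 0.02762 = 0.14180 kg/m²/yr.
Box B: F(B→C) = (0.14180 + 0.07092) − 0.07882 = 0.13390 kg/m²/yr.
Box C: F(C→D) = (0.13390 + 0.08239) − 0.06323 = 0.15306 kg/m²/yr.
Box D: F(D→E) = (0.15306 + 0.05031) − 0.03540 = 0.16797 kg/m²/yr.
Box E: F(E→F) = (0.16797 + 0.09813) − 0.04503 = 0.22107 kg/m²/yr.
Box F throughput = its input = 0.22107 kg/m²/yr; τ = 20.51 / 0.22107 = 92.78 yr.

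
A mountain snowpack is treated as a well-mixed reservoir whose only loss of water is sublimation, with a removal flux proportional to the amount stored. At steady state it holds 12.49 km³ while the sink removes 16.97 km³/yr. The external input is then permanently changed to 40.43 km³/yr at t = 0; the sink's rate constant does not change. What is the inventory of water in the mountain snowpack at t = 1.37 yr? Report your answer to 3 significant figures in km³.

Residence time τ = M₀/F₀ = 0.7360 yr. The eventual steady state is M_∞ = M₀·(F₁/F₀) = 12.49 × 40.43/16.97 = 29.757 km³.
The anomaly ΔM(t) = M(t) − M_∞ decays as ΔM₀·e^(−t/τ) with ΔM₀ = 12.49 − 29.757 = −17.27 km³.
At t = 1.37 yr, e^(−t/τ) = e^(−1.861) = 0.1555, so ΔM = −2.684 km³ and M = 29.757 − 2.684 = 27.072 km³.

27.1 km³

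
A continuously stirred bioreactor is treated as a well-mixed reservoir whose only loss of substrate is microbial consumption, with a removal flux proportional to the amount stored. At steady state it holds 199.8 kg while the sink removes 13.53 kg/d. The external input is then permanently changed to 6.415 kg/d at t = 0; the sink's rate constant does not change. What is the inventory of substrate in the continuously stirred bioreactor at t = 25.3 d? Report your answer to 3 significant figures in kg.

τ = M₀/F₀ = 199.8/13.53 = 14.77 d; rate constant k = 1/τ.
New steady state M_∞ = F₁/k = F₁·τ = 6.415 × 14.77 = 94.731 kg.
M(t) = M_∞ + (M₀ − M_∞)·e^(−t/τ); t/τ = 25.3/14.77 = 1.713, so e^(−t/τ) = 0.1803.
M(t) = 94.731 + 105.1 × 0.1803 = 113.67 kg.

114 kg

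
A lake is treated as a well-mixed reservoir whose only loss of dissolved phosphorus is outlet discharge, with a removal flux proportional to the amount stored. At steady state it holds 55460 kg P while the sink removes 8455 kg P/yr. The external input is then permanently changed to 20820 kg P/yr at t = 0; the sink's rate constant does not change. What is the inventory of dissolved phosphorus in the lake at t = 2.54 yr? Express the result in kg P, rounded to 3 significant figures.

The sink rate constant is k = F₀/M₀ = 8455/55460 = 0.1525 yr⁻¹.
Solving dM/dt = F₁ − kM with M(0) = M₀ gives M(t) = F₁/k + (M₀ − F₁/k)·e^(−kt).
F₁/k = 20820/0.1525 = 136570 kg P; kt = 0.1525 × 2.54 = 0.3872, e^(−kt) = 0.6789.
M(2.54) = 136570 + (55460 − 136570) × 0.6789 = 136570 − 55070 = 81501 kg P.

81500 kg P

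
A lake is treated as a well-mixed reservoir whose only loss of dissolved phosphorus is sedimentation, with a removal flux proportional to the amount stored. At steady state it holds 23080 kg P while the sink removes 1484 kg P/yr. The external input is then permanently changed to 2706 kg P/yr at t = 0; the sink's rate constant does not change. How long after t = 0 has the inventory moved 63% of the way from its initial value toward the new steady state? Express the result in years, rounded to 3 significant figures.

τ = M₀/F₀ = 23080/1484 = 15.55 yr.
The remaining gap fraction is e^(−t/τ); 63% covered ⇒ e^(−t/τ) = 0.370.
t = −τ ln(0.370) = 15.55 × 0.9943 = 15.46 yr.

15.5 yr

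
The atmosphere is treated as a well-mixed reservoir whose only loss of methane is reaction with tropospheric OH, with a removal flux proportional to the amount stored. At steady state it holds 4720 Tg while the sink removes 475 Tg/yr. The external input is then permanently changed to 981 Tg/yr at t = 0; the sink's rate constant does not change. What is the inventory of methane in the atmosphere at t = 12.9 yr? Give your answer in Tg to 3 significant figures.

Residence time τ = M₀/F₀ = 9.937 yr. The eventual steady state is M_∞ = M₀·(F₁/F₀) = 4720 × 981/475 = 9748.0 Tg.
The anomaly ΔM(t) = M(t) − M_∞ decays as ΔM₀·e^(−t/τ) with ΔM₀ = 4720 − 9748.0 = −5028 Tg.
At t = 12.9 yr, e^(−t/τ) = e^(−1.298) = 0.2730, so ΔM = −1373 Tg and M = 9748.0 − 1373 = 8375.3 Tg.

8380 Tg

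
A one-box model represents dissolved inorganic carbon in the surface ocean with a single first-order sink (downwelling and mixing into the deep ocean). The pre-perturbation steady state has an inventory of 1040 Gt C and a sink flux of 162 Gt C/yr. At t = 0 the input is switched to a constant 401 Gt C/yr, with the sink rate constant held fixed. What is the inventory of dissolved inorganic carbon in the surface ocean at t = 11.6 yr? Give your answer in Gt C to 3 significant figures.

The sink rate constant is k = F₀/M₀ = 162/1040 = 0.1558 yr⁻¹.
Solving dM/dt = F₁ − kM with M(0) = M₀ gives M(t) = F₁/k + (M₀ − F₁/k)·e^(−kt).
F₁/k = 401/0.1558 = 2574.3 Gt C; kt = 0.1558 × 11.6 = 1.807, e^(−kt) = 0.1642.
M(11.6) = 2574.3 + (1040 − 2574.3) × 0.1642 = 2574.3 − 251.9 = 2322.4 Gt C.

2320 Gt C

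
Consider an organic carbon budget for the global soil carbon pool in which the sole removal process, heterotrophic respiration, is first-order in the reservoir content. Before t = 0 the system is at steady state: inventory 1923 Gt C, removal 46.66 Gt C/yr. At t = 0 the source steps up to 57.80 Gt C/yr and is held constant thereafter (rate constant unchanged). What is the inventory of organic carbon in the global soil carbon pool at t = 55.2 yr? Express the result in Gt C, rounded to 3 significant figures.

The sink rate constant is k = F₀/M₀ = 46.66/1923 = 0.02426 yr⁻¹.
Solving dM/dt = F₁ − kM with M(0) = M₀ gives M(t) = F₁/k + (M₀ − F₁/k)·e^(−kt).
F₁/k = 57.80/0.02426 = 2382.1 Gt C; kt = 0.02426 × 55.2 = 1.339, e^(−kt) = 0.2620.
M(55.2) = 2382.1 + (1923 − 2382.1) × 0.2620 = 2382.1 − 120.3 = 2261.8 Gt C.

2260 Gt C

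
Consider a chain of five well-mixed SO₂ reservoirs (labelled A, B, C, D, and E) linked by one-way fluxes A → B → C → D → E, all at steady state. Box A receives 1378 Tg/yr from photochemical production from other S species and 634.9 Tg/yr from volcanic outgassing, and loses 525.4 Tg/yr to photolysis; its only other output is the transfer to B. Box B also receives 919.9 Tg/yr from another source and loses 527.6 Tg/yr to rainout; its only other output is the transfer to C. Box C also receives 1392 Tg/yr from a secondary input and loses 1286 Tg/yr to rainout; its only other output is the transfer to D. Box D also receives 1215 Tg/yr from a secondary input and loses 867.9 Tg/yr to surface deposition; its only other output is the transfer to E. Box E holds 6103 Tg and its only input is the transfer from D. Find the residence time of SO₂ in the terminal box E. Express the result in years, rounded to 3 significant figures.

2.62 yr

Box A: F(A→B) = (1378 + 634.9) − 525.4 = 1487.5 Tg/yr.
Box B: F(B→C) = (1487.5 + 919.9) − 527.6 = 1879.8 Tg/yr.
Box C: F(C→D) = (1879.8 + 1392) − 1286 = 1985.8 Tg/yr.
Box D: F(D→E) = (1985.8 + 1215) − 867.9 = 2332.9 Tg/yr.
Box E throughput = its input = 2332.9 Tg/yr; τ = 6103 / 2332.9 = 2.616 yr.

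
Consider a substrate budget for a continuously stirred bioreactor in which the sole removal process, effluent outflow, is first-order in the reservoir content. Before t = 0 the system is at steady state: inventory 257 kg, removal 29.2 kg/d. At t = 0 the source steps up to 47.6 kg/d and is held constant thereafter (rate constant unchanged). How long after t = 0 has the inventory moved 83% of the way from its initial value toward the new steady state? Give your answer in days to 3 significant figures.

τ = M₀/F₀ = 257/29.2 = 8.801 d.
The remaining gap fraction is e^(−t/τ); 83% covered ⇒ e^(−t/τ) = 0.170.
t = −τ ln(0.170) = 8.801 × 1.772 = 15.60 d.

15.6 d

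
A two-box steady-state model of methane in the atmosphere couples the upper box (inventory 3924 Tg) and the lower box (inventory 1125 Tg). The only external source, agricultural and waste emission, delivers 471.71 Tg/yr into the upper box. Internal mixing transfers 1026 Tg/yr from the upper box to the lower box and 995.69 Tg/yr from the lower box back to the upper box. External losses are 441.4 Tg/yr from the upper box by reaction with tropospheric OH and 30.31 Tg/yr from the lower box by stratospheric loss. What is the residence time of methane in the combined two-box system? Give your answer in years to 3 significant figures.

Treat the two boxes together as one reservoir: the mixing fluxes between them are internal recycling, so τ = ΣM / Σ(external losses).
M_total = 3924 + 1125 = 5049.0 Tg.
ΣF_external_out = 441.4 + 30.31 = 471.71 Tg/yr.
τ = M_total / ΣF_ext = 5049.0 / 471.71 = 10.70 yr.

10.7 yr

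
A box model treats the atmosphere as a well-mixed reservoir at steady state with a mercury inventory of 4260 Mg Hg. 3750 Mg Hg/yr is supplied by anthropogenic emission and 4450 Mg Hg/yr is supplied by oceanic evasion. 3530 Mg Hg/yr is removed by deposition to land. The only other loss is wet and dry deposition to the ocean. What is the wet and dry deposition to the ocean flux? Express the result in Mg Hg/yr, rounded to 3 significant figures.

4670 Mg Hg/yr

At steady state ΣF_in = ΣF_out.
ΣF_in = 3750 + 4450 = 8200.0 Mg Hg/yr.
Wet and dry deposition to the ocean flux = ΣF_in − (3530) = 8200.0 − 3530 = 4670 Mg Hg/yr.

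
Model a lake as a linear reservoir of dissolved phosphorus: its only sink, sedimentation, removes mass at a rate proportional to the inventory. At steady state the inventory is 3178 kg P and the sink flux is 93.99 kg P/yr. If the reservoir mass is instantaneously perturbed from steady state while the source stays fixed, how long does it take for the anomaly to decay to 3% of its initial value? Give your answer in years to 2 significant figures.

120 yr

For a linear reservoir the anomaly decays as exp(−t/τ) with τ = M/F = 3178/93.99 = 33.81 yr.
exp(−t/τ) = 0.03 ⇒ t = −τ ln(0.03) = 33.81 × 3.507 = 118.6 yr.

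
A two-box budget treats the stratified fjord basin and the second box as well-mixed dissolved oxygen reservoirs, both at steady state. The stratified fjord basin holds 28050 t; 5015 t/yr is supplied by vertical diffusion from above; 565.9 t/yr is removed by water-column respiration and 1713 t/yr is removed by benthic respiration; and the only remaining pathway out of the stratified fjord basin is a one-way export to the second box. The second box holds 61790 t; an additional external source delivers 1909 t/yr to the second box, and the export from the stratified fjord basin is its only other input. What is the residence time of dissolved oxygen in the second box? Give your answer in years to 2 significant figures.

13 yr

Balance the stratified fjord basin: ΣF_in = 5015.0 t/yr.
Export to the second box = ΣF_in − (565.9 + 1713) = 2736.1 t/yr.
Total input to the second box = 2736.1 + 1909 = 4645.1 t/yr; at steady state this equals its total output.
τ = M / F = 61790 / 4645.1 = 13.30 yr.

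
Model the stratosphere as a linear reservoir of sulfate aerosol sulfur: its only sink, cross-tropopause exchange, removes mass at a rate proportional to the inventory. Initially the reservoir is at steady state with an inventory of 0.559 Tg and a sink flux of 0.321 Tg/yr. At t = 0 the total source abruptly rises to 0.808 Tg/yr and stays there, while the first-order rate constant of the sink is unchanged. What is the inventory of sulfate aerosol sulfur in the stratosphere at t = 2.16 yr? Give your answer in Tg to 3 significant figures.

The sink rate constant is k = F₀/M₀ = 0.321/0.559 = 0.5742 yr⁻¹.
Solving dM/dt = F₁ − kM with M(0) = M₀ gives M(t) = F₁/k + (M₀ − F₁/k)·e^(−kt).
F₁/k = 0.808/0.5742 = 1.4071 Tg; kt = 0.5742 × 2.16 = 1.240, e^(−kt) = 0.2893.
M(2.16) = 1.4071 + (0.559 − 1.4071) × 0.2893 = 1.4071 − 0.2453 = 1.1617 Tg.

1.16 Tg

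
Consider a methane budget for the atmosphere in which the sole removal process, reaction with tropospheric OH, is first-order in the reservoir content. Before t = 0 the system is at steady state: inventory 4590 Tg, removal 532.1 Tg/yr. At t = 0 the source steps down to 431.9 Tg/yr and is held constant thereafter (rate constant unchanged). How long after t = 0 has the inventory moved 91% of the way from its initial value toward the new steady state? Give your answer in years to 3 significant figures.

τ = M₀/F₀ = 4590/532.1 = 8.626 yr.
The remaining gap fraction is e^(−t/τ); 91% covered ⇒ e^(−t/τ) = 0.0900.
t = −τ ln(0.0900) = 8.626 × 2.408 = 20.77 yr.

20.8 yr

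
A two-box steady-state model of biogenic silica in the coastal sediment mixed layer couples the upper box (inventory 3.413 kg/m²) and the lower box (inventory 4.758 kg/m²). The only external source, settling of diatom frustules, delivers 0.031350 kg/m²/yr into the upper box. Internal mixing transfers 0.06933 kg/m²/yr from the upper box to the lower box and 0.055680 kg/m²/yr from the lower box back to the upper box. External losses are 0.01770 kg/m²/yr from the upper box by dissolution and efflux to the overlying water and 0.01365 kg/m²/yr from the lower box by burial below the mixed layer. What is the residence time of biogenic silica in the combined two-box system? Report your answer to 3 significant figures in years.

Treat the two boxes together as one reservoir: the mixing fluxes between them are internal recycling, so τ = ΣM / Σ(external losses).
M_total = 3.413 + 4.758 = 8.1710 kg/m².
ΣF_external_out = 0.01770 + 0.01365 = 0.031350 kg/m²/yr.
τ = M_total / ΣF_ext = 8.1710 / 0.031350 = 260.6 yr.

261 yr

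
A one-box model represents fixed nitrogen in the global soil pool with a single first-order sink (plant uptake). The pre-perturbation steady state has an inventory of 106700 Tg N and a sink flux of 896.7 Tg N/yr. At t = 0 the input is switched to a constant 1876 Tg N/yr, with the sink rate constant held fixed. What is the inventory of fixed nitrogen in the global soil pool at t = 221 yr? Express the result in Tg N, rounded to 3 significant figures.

Residence time τ = M₀/F₀ = 119.0 yr. The eventual steady state is M_∞ = M₀·(F₁/F₀) = 106700 × 1876/896.7 = 223230 Tg N.
The anomaly ΔM(t) = M(t) − M_∞ decays as ΔM₀·e^(−t/τ) with ΔM₀ = 106700 − 223230 = −116500 Tg N.
At t = 221 yr, e^(−t/τ) = e^(−1.857) = 0.1561, so ΔM = −18190 Tg N and M = 223230 − 18190 = 205040 Tg N.

205000 Tg N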